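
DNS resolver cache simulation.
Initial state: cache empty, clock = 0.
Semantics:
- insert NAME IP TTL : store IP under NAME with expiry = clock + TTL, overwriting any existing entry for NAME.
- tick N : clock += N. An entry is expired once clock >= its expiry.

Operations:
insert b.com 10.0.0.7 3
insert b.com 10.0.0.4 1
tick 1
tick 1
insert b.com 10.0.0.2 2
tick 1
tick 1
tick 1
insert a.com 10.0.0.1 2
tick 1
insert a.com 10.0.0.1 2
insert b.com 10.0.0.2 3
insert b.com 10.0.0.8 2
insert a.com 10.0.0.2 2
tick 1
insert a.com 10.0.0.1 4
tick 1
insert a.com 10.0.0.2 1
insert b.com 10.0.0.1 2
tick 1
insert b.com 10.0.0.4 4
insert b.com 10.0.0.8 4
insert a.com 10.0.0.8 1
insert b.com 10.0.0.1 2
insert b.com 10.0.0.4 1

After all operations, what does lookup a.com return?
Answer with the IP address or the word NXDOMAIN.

Answer: 10.0.0.8

Derivation:
Op 1: insert b.com -> 10.0.0.7 (expiry=0+3=3). clock=0
Op 2: insert b.com -> 10.0.0.4 (expiry=0+1=1). clock=0
Op 3: tick 1 -> clock=1. purged={b.com}
Op 4: tick 1 -> clock=2.
Op 5: insert b.com -> 10.0.0.2 (expiry=2+2=4). clock=2
Op 6: tick 1 -> clock=3.
Op 7: tick 1 -> clock=4. purged={b.com}
Op 8: tick 1 -> clock=5.
Op 9: insert a.com -> 10.0.0.1 (expiry=5+2=7). clock=5
Op 10: tick 1 -> clock=6.
Op 11: insert a.com -> 10.0.0.1 (expiry=6+2=8). clock=6
Op 12: insert b.com -> 10.0.0.2 (expiry=6+3=9). clock=6
Op 13: insert b.com -> 10.0.0.8 (expiry=6+2=8). clock=6
Op 14: insert a.com -> 10.0.0.2 (expiry=6+2=8). clock=6
Op 15: tick 1 -> clock=7.
Op 16: insert a.com -> 10.0.0.1 (expiry=7+4=11). clock=7
Op 17: tick 1 -> clock=8. purged={b.com}
Op 18: insert a.com -> 10.0.0.2 (expiry=8+1=9). clock=8
Op 19: insert b.com -> 10.0.0.1 (expiry=8+2=10). clock=8
Op 20: tick 1 -> clock=9. purged={a.com}
Op 21: insert b.com -> 10.0.0.4 (expiry=9+4=13). clock=9
Op 22: insert b.com -> 10.0.0.8 (expiry=9+4=13). clock=9
Op 23: insert a.com -> 10.0.0.8 (expiry=9+1=10). clock=9
Op 24: insert b.com -> 10.0.0.1 (expiry=9+2=11). clock=9
Op 25: insert b.com -> 10.0.0.4 (expiry=9+1=10). clock=9
lookup a.com: present, ip=10.0.0.8 expiry=10 > clock=9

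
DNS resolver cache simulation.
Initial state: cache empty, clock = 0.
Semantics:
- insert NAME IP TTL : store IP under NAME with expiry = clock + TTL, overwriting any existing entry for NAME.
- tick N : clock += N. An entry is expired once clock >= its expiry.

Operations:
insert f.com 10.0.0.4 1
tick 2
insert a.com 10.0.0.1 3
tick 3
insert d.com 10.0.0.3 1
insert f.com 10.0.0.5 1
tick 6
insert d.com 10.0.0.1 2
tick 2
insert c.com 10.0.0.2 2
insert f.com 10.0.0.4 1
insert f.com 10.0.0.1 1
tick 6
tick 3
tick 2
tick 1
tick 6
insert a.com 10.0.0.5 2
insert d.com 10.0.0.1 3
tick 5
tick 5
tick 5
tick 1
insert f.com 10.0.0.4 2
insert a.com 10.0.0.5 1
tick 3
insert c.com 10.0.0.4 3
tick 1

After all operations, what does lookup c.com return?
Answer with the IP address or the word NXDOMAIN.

Answer: 10.0.0.4

Derivation:
Op 1: insert f.com -> 10.0.0.4 (expiry=0+1=1). clock=0
Op 2: tick 2 -> clock=2. purged={f.com}
Op 3: insert a.com -> 10.0.0.1 (expiry=2+3=5). clock=2
Op 4: tick 3 -> clock=5. purged={a.com}
Op 5: insert d.com -> 10.0.0.3 (expiry=5+1=6). clock=5
Op 6: insert f.com -> 10.0.0.5 (expiry=5+1=6). clock=5
Op 7: tick 6 -> clock=11. purged={d.com,f.com}
Op 8: insert d.com -> 10.0.0.1 (expiry=11+2=13). clock=11
Op 9: tick 2 -> clock=13. purged={d.com}
Op 10: insert c.com -> 10.0.0.2 (expiry=13+2=15). clock=13
Op 11: insert f.com -> 10.0.0.4 (expiry=13+1=14). clock=13
Op 12: insert f.com -> 10.0.0.1 (expiry=13+1=14). clock=13
Op 13: tick 6 -> clock=19. purged={c.com,f.com}
Op 14: tick 3 -> clock=22.
Op 15: tick 2 -> clock=24.
Op 16: tick 1 -> clock=25.
Op 17: tick 6 -> clock=31.
Op 18: insert a.com -> 10.0.0.5 (expiry=31+2=33). clock=31
Op 19: insert d.com -> 10.0.0.1 (expiry=31+3=34). clock=31
Op 20: tick 5 -> clock=36. purged={a.com,d.com}
Op 21: tick 5 -> clock=41.
Op 22: tick 5 -> clock=46.
Op 23: tick 1 -> clock=47.
Op 24: insert f.com -> 10.0.0.4 (expiry=47+2=49). clock=47
Op 25: insert a.com -> 10.0.0.5 (expiry=47+1=48). clock=47
Op 26: tick 3 -> clock=50. purged={a.com,f.com}
Op 27: insert c.com -> 10.0.0.4 (expiry=50+3=53). clock=50
Op 28: tick 1 -> clock=51.
lookup c.com: present, ip=10.0.0.4 expiry=53 > clock=51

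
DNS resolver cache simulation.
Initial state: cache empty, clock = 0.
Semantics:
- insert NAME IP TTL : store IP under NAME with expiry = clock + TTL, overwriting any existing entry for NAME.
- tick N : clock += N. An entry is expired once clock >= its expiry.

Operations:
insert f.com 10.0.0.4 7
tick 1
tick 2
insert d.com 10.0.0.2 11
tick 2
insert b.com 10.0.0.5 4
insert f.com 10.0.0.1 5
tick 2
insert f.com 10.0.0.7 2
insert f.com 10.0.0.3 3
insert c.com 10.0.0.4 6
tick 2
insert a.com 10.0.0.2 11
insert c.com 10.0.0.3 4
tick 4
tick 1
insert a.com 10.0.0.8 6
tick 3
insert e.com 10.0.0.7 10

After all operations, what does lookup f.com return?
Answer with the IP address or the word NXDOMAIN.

Answer: NXDOMAIN

Derivation:
Op 1: insert f.com -> 10.0.0.4 (expiry=0+7=7). clock=0
Op 2: tick 1 -> clock=1.
Op 3: tick 2 -> clock=3.
Op 4: insert d.com -> 10.0.0.2 (expiry=3+11=14). clock=3
Op 5: tick 2 -> clock=5.
Op 6: insert b.com -> 10.0.0.5 (expiry=5+4=9). clock=5
Op 7: insert f.com -> 10.0.0.1 (expiry=5+5=10). clock=5
Op 8: tick 2 -> clock=7.
Op 9: insert f.com -> 10.0.0.7 (expiry=7+2=9). clock=7
Op 10: insert f.com -> 10.0.0.3 (expiry=7+3=10). clock=7
Op 11: insert c.com -> 10.0.0.4 (expiry=7+6=13). clock=7
Op 12: tick 2 -> clock=9. purged={b.com}
Op 13: insert a.com -> 10.0.0.2 (expiry=9+11=20). clock=9
Op 14: insert c.com -> 10.0.0.3 (expiry=9+4=13). clock=9
Op 15: tick 4 -> clock=13. purged={c.com,f.com}
Op 16: tick 1 -> clock=14. purged={d.com}
Op 17: insert a.com -> 10.0.0.8 (expiry=14+6=20). clock=14
Op 18: tick 3 -> clock=17.
Op 19: insert e.com -> 10.0.0.7 (expiry=17+10=27). clock=17
lookup f.com: not in cache (expired or never inserted)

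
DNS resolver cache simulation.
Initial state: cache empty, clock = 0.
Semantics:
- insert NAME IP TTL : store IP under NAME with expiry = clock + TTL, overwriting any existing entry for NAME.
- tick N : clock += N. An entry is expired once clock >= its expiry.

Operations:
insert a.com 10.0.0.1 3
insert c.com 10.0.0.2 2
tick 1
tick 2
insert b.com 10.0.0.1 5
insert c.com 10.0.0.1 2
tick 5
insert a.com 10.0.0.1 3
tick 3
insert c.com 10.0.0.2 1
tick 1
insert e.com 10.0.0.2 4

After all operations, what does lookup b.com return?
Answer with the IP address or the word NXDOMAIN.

Answer: NXDOMAIN

Derivation:
Op 1: insert a.com -> 10.0.0.1 (expiry=0+3=3). clock=0
Op 2: insert c.com -> 10.0.0.2 (expiry=0+2=2). clock=0
Op 3: tick 1 -> clock=1.
Op 4: tick 2 -> clock=3. purged={a.com,c.com}
Op 5: insert b.com -> 10.0.0.1 (expiry=3+5=8). clock=3
Op 6: insert c.com -> 10.0.0.1 (expiry=3+2=5). clock=3
Op 7: tick 5 -> clock=8. purged={b.com,c.com}
Op 8: insert a.com -> 10.0.0.1 (expiry=8+3=11). clock=8
Op 9: tick 3 -> clock=11. purged={a.com}
Op 10: insert c.com -> 10.0.0.2 (expiry=11+1=12). clock=11
Op 11: tick 1 -> clock=12. purged={c.com}
Op 12: insert e.com -> 10.0.0.2 (expiry=12+4=16). clock=12
lookup b.com: not in cache (expired or never inserted)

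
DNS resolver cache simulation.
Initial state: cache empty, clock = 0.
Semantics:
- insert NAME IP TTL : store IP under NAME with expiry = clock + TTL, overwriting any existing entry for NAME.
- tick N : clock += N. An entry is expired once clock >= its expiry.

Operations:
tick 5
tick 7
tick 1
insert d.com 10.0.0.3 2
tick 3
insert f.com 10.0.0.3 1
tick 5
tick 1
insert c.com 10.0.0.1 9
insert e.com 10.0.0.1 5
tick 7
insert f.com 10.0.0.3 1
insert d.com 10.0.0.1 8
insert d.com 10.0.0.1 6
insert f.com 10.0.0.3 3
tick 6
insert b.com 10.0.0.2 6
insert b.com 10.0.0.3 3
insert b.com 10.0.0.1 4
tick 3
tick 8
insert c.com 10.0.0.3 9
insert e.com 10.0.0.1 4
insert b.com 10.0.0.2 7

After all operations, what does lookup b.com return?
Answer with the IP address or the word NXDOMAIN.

Answer: 10.0.0.2

Derivation:
Op 1: tick 5 -> clock=5.
Op 2: tick 7 -> clock=12.
Op 3: tick 1 -> clock=13.
Op 4: insert d.com -> 10.0.0.3 (expiry=13+2=15). clock=13
Op 5: tick 3 -> clock=16. purged={d.com}
Op 6: insert f.com -> 10.0.0.3 (expiry=16+1=17). clock=16
Op 7: tick 5 -> clock=21. purged={f.com}
Op 8: tick 1 -> clock=22.
Op 9: insert c.com -> 10.0.0.1 (expiry=22+9=31). clock=22
Op 10: insert e.com -> 10.0.0.1 (expiry=22+5=27). clock=22
Op 11: tick 7 -> clock=29. purged={e.com}
Op 12: insert f.com -> 10.0.0.3 (expiry=29+1=30). clock=29
Op 13: insert d.com -> 10.0.0.1 (expiry=29+8=37). clock=29
Op 14: insert d.com -> 10.0.0.1 (expiry=29+6=35). clock=29
Op 15: insert f.com -> 10.0.0.3 (expiry=29+3=32). clock=29
Op 16: tick 6 -> clock=35. purged={c.com,d.com,f.com}
Op 17: insert b.com -> 10.0.0.2 (expiry=35+6=41). clock=35
Op 18: insert b.com -> 10.0.0.3 (expiry=35+3=38). clock=35
Op 19: insert b.com -> 10.0.0.1 (expiry=35+4=39). clock=35
Op 20: tick 3 -> clock=38.
Op 21: tick 8 -> clock=46. purged={b.com}
Op 22: insert c.com -> 10.0.0.3 (expiry=46+9=55). clock=46
Op 23: insert e.com -> 10.0.0.1 (expiry=46+4=50). clock=46
Op 24: insert b.com -> 10.0.0.2 (expiry=46+7=53). clock=46
lookup b.com: present, ip=10.0.0.2 expiry=53 > clock=46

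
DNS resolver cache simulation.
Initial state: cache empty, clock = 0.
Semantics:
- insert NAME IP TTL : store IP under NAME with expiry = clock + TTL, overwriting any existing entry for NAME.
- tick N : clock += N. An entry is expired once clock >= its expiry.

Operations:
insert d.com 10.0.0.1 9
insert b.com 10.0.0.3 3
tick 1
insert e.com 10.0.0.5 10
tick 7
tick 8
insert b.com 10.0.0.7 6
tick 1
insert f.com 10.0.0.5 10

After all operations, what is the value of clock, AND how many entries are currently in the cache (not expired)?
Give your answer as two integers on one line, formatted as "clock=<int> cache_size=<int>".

Op 1: insert d.com -> 10.0.0.1 (expiry=0+9=9). clock=0
Op 2: insert b.com -> 10.0.0.3 (expiry=0+3=3). clock=0
Op 3: tick 1 -> clock=1.
Op 4: insert e.com -> 10.0.0.5 (expiry=1+10=11). clock=1
Op 5: tick 7 -> clock=8. purged={b.com}
Op 6: tick 8 -> clock=16. purged={d.com,e.com}
Op 7: insert b.com -> 10.0.0.7 (expiry=16+6=22). clock=16
Op 8: tick 1 -> clock=17.
Op 9: insert f.com -> 10.0.0.5 (expiry=17+10=27). clock=17
Final clock = 17
Final cache (unexpired): {b.com,f.com} -> size=2

Answer: clock=17 cache_size=2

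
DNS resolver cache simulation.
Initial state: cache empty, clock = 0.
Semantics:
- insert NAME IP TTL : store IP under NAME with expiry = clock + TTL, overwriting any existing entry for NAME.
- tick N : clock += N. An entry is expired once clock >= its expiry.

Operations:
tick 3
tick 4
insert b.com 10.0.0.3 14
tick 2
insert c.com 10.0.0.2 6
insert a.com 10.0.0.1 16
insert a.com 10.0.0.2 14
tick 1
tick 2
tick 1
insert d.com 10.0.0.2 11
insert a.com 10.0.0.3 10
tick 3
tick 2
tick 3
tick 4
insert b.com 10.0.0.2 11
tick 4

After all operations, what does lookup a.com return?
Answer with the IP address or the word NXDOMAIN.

Op 1: tick 3 -> clock=3.
Op 2: tick 4 -> clock=7.
Op 3: insert b.com -> 10.0.0.3 (expiry=7+14=21). clock=7
Op 4: tick 2 -> clock=9.
Op 5: insert c.com -> 10.0.0.2 (expiry=9+6=15). clock=9
Op 6: insert a.com -> 10.0.0.1 (expiry=9+16=25). clock=9
Op 7: insert a.com -> 10.0.0.2 (expiry=9+14=23). clock=9
Op 8: tick 1 -> clock=10.
Op 9: tick 2 -> clock=12.
Op 10: tick 1 -> clock=13.
Op 11: insert d.com -> 10.0.0.2 (expiry=13+11=24). clock=13
Op 12: insert a.com -> 10.0.0.3 (expiry=13+10=23). clock=13
Op 13: tick 3 -> clock=16. purged={c.com}
Op 14: tick 2 -> clock=18.
Op 15: tick 3 -> clock=21. purged={b.com}
Op 16: tick 4 -> clock=25. purged={a.com,d.com}
Op 17: insert b.com -> 10.0.0.2 (expiry=25+11=36). clock=25
Op 18: tick 4 -> clock=29.
lookup a.com: not in cache (expired or never inserted)

Answer: NXDOMAIN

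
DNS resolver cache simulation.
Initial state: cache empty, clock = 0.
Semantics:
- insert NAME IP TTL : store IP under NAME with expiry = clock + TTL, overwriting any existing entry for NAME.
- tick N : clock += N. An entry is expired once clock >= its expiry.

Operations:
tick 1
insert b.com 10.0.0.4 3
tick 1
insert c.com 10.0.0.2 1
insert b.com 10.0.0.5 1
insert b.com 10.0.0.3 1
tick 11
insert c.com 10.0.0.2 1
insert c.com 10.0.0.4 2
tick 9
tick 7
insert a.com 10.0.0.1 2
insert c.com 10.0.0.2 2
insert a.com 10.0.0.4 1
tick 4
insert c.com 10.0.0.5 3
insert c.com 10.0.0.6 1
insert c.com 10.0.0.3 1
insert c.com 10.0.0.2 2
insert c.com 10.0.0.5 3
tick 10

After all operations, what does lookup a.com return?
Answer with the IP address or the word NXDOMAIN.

Answer: NXDOMAIN

Derivation:
Op 1: tick 1 -> clock=1.
Op 2: insert b.com -> 10.0.0.4 (expiry=1+3=4). clock=1
Op 3: tick 1 -> clock=2.
Op 4: insert c.com -> 10.0.0.2 (expiry=2+1=3). clock=2
Op 5: insert b.com -> 10.0.0.5 (expiry=2+1=3). clock=2
Op 6: insert b.com -> 10.0.0.3 (expiry=2+1=3). clock=2
Op 7: tick 11 -> clock=13. purged={b.com,c.com}
Op 8: insert c.com -> 10.0.0.2 (expiry=13+1=14). clock=13
Op 9: insert c.com -> 10.0.0.4 (expiry=13+2=15). clock=13
Op 10: tick 9 -> clock=22. purged={c.com}
Op 11: tick 7 -> clock=29.
Op 12: insert a.com -> 10.0.0.1 (expiry=29+2=31). clock=29
Op 13: insert c.com -> 10.0.0.2 (expiry=29+2=31). clock=29
Op 14: insert a.com -> 10.0.0.4 (expiry=29+1=30). clock=29
Op 15: tick 4 -> clock=33. purged={a.com,c.com}
Op 16: insert c.com -> 10.0.0.5 (expiry=33+3=36). clock=33
Op 17: insert c.com -> 10.0.0.6 (expiry=33+1=34). clock=33
Op 18: insert c.com -> 10.0.0.3 (expiry=33+1=34). clock=33
Op 19: insert c.com -> 10.0.0.2 (expiry=33+2=35). clock=33
Op 20: insert c.com -> 10.0.0.5 (expiry=33+3=36). clock=33
Op 21: tick 10 -> clock=43. purged={c.com}
lookup a.com: not in cache (expired or never inserted)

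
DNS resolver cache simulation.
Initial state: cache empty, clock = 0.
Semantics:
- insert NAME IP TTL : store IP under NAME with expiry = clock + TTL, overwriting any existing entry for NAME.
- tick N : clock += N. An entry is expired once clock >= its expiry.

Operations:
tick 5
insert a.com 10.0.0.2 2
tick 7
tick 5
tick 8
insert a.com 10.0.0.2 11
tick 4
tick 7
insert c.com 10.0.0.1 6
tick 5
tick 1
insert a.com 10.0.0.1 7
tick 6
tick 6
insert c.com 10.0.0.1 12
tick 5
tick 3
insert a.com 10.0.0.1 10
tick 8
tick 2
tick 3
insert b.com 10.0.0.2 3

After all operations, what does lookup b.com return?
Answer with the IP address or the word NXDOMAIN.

Op 1: tick 5 -> clock=5.
Op 2: insert a.com -> 10.0.0.2 (expiry=5+2=7). clock=5
Op 3: tick 7 -> clock=12. purged={a.com}
Op 4: tick 5 -> clock=17.
Op 5: tick 8 -> clock=25.
Op 6: insert a.com -> 10.0.0.2 (expiry=25+11=36). clock=25
Op 7: tick 4 -> clock=29.
Op 8: tick 7 -> clock=36. purged={a.com}
Op 9: insert c.com -> 10.0.0.1 (expiry=36+6=42). clock=36
Op 10: tick 5 -> clock=41.
Op 11: tick 1 -> clock=42. purged={c.com}
Op 12: insert a.com -> 10.0.0.1 (expiry=42+7=49). clock=42
Op 13: tick 6 -> clock=48.
Op 14: tick 6 -> clock=54. purged={a.com}
Op 15: insert c.com -> 10.0.0.1 (expiry=54+12=66). clock=54
Op 16: tick 5 -> clock=59.
Op 17: tick 3 -> clock=62.
Op 18: insert a.com -> 10.0.0.1 (expiry=62+10=72). clock=62
Op 19: tick 8 -> clock=70. purged={c.com}
Op 20: tick 2 -> clock=72. purged={a.com}
Op 21: tick 3 -> clock=75.
Op 22: insert b.com -> 10.0.0.2 (expiry=75+3=78). clock=75
lookup b.com: present, ip=10.0.0.2 expiry=78 > clock=75

Answer: 10.0.0.2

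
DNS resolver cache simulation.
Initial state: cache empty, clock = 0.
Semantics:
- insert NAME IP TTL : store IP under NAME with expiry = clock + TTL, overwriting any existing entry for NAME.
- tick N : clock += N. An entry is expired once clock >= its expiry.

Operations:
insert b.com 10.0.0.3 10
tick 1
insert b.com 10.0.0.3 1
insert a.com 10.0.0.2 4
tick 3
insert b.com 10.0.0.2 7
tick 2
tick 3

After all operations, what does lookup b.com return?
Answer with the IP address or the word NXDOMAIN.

Op 1: insert b.com -> 10.0.0.3 (expiry=0+10=10). clock=0
Op 2: tick 1 -> clock=1.
Op 3: insert b.com -> 10.0.0.3 (expiry=1+1=2). clock=1
Op 4: insert a.com -> 10.0.0.2 (expiry=1+4=5). clock=1
Op 5: tick 3 -> clock=4. purged={b.com}
Op 6: insert b.com -> 10.0.0.2 (expiry=4+7=11). clock=4
Op 7: tick 2 -> clock=6. purged={a.com}
Op 8: tick 3 -> clock=9.
lookup b.com: present, ip=10.0.0.2 expiry=11 > clock=9

Answer: 10.0.0.2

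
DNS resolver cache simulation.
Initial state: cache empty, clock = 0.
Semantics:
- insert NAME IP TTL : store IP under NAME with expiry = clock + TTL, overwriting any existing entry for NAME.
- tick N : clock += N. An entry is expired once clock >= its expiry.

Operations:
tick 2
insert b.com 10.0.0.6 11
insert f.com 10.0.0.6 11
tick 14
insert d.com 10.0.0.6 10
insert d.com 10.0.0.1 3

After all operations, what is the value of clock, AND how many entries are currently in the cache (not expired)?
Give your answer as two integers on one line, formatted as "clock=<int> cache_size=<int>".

Op 1: tick 2 -> clock=2.
Op 2: insert b.com -> 10.0.0.6 (expiry=2+11=13). clock=2
Op 3: insert f.com -> 10.0.0.6 (expiry=2+11=13). clock=2
Op 4: tick 14 -> clock=16. purged={b.com,f.com}
Op 5: insert d.com -> 10.0.0.6 (expiry=16+10=26). clock=16
Op 6: insert d.com -> 10.0.0.1 (expiry=16+3=19). clock=16
Final clock = 16
Final cache (unexpired): {d.com} -> size=1

Answer: clock=16 cache_size=1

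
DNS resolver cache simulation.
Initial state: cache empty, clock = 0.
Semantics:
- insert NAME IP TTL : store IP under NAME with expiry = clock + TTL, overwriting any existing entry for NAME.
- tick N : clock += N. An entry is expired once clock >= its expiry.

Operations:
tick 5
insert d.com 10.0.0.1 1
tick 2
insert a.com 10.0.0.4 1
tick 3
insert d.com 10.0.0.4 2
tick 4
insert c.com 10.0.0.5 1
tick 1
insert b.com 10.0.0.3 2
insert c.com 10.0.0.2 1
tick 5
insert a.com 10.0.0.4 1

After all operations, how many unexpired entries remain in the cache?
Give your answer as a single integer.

Answer: 1

Derivation:
Op 1: tick 5 -> clock=5.
Op 2: insert d.com -> 10.0.0.1 (expiry=5+1=6). clock=5
Op 3: tick 2 -> clock=7. purged={d.com}
Op 4: insert a.com -> 10.0.0.4 (expiry=7+1=8). clock=7
Op 5: tick 3 -> clock=10. purged={a.com}
Op 6: insert d.com -> 10.0.0.4 (expiry=10+2=12). clock=10
Op 7: tick 4 -> clock=14. purged={d.com}
Op 8: insert c.com -> 10.0.0.5 (expiry=14+1=15). clock=14
Op 9: tick 1 -> clock=15. purged={c.com}
Op 10: insert b.com -> 10.0.0.3 (expiry=15+2=17). clock=15
Op 11: insert c.com -> 10.0.0.2 (expiry=15+1=16). clock=15
Op 12: tick 5 -> clock=20. purged={b.com,c.com}
Op 13: insert a.com -> 10.0.0.4 (expiry=20+1=21). clock=20
Final cache (unexpired): {a.com} -> size=1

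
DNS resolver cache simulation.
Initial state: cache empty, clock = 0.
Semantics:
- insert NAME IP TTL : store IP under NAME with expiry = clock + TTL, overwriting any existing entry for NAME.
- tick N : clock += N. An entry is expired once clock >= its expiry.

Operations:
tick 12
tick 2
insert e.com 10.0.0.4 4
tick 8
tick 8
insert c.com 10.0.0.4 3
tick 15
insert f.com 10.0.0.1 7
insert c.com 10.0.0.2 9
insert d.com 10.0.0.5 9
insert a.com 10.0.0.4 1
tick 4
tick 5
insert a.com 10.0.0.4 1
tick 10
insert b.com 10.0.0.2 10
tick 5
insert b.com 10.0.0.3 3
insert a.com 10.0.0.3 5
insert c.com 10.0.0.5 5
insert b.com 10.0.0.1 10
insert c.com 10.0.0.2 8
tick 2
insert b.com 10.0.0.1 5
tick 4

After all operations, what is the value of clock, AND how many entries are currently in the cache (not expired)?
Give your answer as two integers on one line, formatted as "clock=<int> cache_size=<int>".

Answer: clock=75 cache_size=2

Derivation:
Op 1: tick 12 -> clock=12.
Op 2: tick 2 -> clock=14.
Op 3: insert e.com -> 10.0.0.4 (expiry=14+4=18). clock=14
Op 4: tick 8 -> clock=22. purged={e.com}
Op 5: tick 8 -> clock=30.
Op 6: insert c.com -> 10.0.0.4 (expiry=30+3=33). clock=30
Op 7: tick 15 -> clock=45. purged={c.com}
Op 8: insert f.com -> 10.0.0.1 (expiry=45+7=52). clock=45
Op 9: insert c.com -> 10.0.0.2 (expiry=45+9=54). clock=45
Op 10: insert d.com -> 10.0.0.5 (expiry=45+9=54). clock=45
Op 11: insert a.com -> 10.0.0.4 (expiry=45+1=46). clock=45
Op 12: tick 4 -> clock=49. purged={a.com}
Op 13: tick 5 -> clock=54. purged={c.com,d.com,f.com}
Op 14: insert a.com -> 10.0.0.4 (expiry=54+1=55). clock=54
Op 15: tick 10 -> clock=64. purged={a.com}
Op 16: insert b.com -> 10.0.0.2 (expiry=64+10=74). clock=64
Op 17: tick 5 -> clock=69.
Op 18: insert b.com -> 10.0.0.3 (expiry=69+3=72). clock=69
Op 19: insert a.com -> 10.0.0.3 (expiry=69+5=74). clock=69
Op 20: insert c.com -> 10.0.0.5 (expiry=69+5=74). clock=69
Op 21: insert b.com -> 10.0.0.1 (expiry=69+10=79). clock=69
Op 22: insert c.com -> 10.0.0.2 (expiry=69+8=77). clock=69
Op 23: tick 2 -> clock=71.
Op 24: insert b.com -> 10.0.0.1 (expiry=71+5=76). clock=71
Op 25: tick 4 -> clock=75. purged={a.com}
Final clock = 75
Final cache (unexpired): {b.com,c.com} -> size=2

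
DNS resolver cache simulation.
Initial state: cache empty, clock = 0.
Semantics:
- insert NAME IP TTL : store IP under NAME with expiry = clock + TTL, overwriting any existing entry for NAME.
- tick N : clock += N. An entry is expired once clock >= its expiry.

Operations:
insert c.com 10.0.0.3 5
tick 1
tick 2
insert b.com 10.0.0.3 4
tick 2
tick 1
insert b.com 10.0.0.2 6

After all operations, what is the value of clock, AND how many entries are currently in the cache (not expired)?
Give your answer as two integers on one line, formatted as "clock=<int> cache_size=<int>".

Op 1: insert c.com -> 10.0.0.3 (expiry=0+5=5). clock=0
Op 2: tick 1 -> clock=1.
Op 3: tick 2 -> clock=3.
Op 4: insert b.com -> 10.0.0.3 (expiry=3+4=7). clock=3
Op 5: tick 2 -> clock=5. purged={c.com}
Op 6: tick 1 -> clock=6.
Op 7: insert b.com -> 10.0.0.2 (expiry=6+6=12). clock=6
Final clock = 6
Final cache (unexpired): {b.com} -> size=1

Answer: clock=6 cache_size=1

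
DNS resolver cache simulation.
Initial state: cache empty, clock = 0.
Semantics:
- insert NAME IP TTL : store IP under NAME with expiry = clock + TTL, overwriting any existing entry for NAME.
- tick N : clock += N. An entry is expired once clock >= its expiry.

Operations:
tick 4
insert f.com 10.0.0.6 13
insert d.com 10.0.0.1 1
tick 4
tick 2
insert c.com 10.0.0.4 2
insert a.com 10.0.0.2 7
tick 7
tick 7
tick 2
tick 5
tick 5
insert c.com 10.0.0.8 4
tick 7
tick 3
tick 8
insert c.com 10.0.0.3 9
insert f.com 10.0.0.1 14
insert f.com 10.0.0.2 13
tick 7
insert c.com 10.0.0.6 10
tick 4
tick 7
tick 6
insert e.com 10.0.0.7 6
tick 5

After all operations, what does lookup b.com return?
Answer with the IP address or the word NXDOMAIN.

Op 1: tick 4 -> clock=4.
Op 2: insert f.com -> 10.0.0.6 (expiry=4+13=17). clock=4
Op 3: insert d.com -> 10.0.0.1 (expiry=4+1=5). clock=4
Op 4: tick 4 -> clock=8. purged={d.com}
Op 5: tick 2 -> clock=10.
Op 6: insert c.com -> 10.0.0.4 (expiry=10+2=12). clock=10
Op 7: insert a.com -> 10.0.0.2 (expiry=10+7=17). clock=10
Op 8: tick 7 -> clock=17. purged={a.com,c.com,f.com}
Op 9: tick 7 -> clock=24.
Op 10: tick 2 -> clock=26.
Op 11: tick 5 -> clock=31.
Op 12: tick 5 -> clock=36.
Op 13: insert c.com -> 10.0.0.8 (expiry=36+4=40). clock=36
Op 14: tick 7 -> clock=43. purged={c.com}
Op 15: tick 3 -> clock=46.
Op 16: tick 8 -> clock=54.
Op 17: insert c.com -> 10.0.0.3 (expiry=54+9=63). clock=54
Op 18: insert f.com -> 10.0.0.1 (expiry=54+14=68). clock=54
Op 19: insert f.com -> 10.0.0.2 (expiry=54+13=67). clock=54
Op 20: tick 7 -> clock=61.
Op 21: insert c.com -> 10.0.0.6 (expiry=61+10=71). clock=61
Op 22: tick 4 -> clock=65.
Op 23: tick 7 -> clock=72. purged={c.com,f.com}
Op 24: tick 6 -> clock=78.
Op 25: insert e.com -> 10.0.0.7 (expiry=78+6=84). clock=78
Op 26: tick 5 -> clock=83.
lookup b.com: not in cache (expired or never inserted)

Answer: NXDOMAIN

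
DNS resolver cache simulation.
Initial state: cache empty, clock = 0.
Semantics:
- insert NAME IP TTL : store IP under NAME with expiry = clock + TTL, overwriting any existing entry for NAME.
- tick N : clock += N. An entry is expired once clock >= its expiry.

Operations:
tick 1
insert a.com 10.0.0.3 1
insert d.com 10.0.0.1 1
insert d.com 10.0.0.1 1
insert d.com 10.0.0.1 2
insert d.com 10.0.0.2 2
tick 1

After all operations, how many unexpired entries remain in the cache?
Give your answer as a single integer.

Answer: 1

Derivation:
Op 1: tick 1 -> clock=1.
Op 2: insert a.com -> 10.0.0.3 (expiry=1+1=2). clock=1
Op 3: insert d.com -> 10.0.0.1 (expiry=1+1=2). clock=1
Op 4: insert d.com -> 10.0.0.1 (expiry=1+1=2). clock=1
Op 5: insert d.com -> 10.0.0.1 (expiry=1+2=3). clock=1
Op 6: insert d.com -> 10.0.0.2 (expiry=1+2=3). clock=1
Op 7: tick 1 -> clock=2. purged={a.com}
Final cache (unexpired): {d.com} -> size=1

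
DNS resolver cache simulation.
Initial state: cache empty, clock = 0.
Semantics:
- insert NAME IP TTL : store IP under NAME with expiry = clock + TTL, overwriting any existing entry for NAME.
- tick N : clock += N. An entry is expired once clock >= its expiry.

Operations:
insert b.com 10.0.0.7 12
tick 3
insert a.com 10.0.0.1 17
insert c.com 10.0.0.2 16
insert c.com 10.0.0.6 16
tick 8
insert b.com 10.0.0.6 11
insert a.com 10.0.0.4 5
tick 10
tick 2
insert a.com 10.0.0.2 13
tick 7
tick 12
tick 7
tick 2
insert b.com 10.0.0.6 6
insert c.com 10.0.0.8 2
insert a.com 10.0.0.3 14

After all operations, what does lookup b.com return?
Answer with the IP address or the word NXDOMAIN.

Answer: 10.0.0.6

Derivation:
Op 1: insert b.com -> 10.0.0.7 (expiry=0+12=12). clock=0
Op 2: tick 3 -> clock=3.
Op 3: insert a.com -> 10.0.0.1 (expiry=3+17=20). clock=3
Op 4: insert c.com -> 10.0.0.2 (expiry=3+16=19). clock=3
Op 5: insert c.com -> 10.0.0.6 (expiry=3+16=19). clock=3
Op 6: tick 8 -> clock=11.
Op 7: insert b.com -> 10.0.0.6 (expiry=11+11=22). clock=11
Op 8: insert a.com -> 10.0.0.4 (expiry=11+5=16). clock=11
Op 9: tick 10 -> clock=21. purged={a.com,c.com}
Op 10: tick 2 -> clock=23. purged={b.com}
Op 11: insert a.com -> 10.0.0.2 (expiry=23+13=36). clock=23
Op 12: tick 7 -> clock=30.
Op 13: tick 12 -> clock=42. purged={a.com}
Op 14: tick 7 -> clock=49.
Op 15: tick 2 -> clock=51.
Op 16: insert b.com -> 10.0.0.6 (expiry=51+6=57). clock=51
Op 17: insert c.com -> 10.0.0.8 (expiry=51+2=53). clock=51
Op 18: insert a.com -> 10.0.0.3 (expiry=51+14=65). clock=51
lookup b.com: present, ip=10.0.0.6 expiry=57 > clock=51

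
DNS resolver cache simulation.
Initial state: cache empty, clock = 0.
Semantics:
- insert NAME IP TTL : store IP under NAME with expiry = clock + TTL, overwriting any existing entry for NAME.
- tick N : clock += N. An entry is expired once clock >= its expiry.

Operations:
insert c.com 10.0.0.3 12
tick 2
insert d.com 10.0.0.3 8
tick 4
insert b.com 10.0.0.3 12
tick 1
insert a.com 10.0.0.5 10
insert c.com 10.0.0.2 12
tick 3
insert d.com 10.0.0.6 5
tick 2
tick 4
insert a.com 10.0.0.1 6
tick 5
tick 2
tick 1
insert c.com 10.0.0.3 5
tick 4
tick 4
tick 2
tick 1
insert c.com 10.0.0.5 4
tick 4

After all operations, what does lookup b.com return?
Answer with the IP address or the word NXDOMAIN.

Answer: NXDOMAIN

Derivation:
Op 1: insert c.com -> 10.0.0.3 (expiry=0+12=12). clock=0
Op 2: tick 2 -> clock=2.
Op 3: insert d.com -> 10.0.0.3 (expiry=2+8=10). clock=2
Op 4: tick 4 -> clock=6.
Op 5: insert b.com -> 10.0.0.3 (expiry=6+12=18). clock=6
Op 6: tick 1 -> clock=7.
Op 7: insert a.com -> 10.0.0.5 (expiry=7+10=17). clock=7
Op 8: insert c.com -> 10.0.0.2 (expiry=7+12=19). clock=7
Op 9: tick 3 -> clock=10. purged={d.com}
Op 10: insert d.com -> 10.0.0.6 (expiry=10+5=15). clock=10
Op 11: tick 2 -> clock=12.
Op 12: tick 4 -> clock=16. purged={d.com}
Op 13: insert a.com -> 10.0.0.1 (expiry=16+6=22). clock=16
Op 14: tick 5 -> clock=21. purged={b.com,c.com}
Op 15: tick 2 -> clock=23. purged={a.com}
Op 16: tick 1 -> clock=24.
Op 17: insert c.com -> 10.0.0.3 (expiry=24+5=29). clock=24
Op 18: tick 4 -> clock=28.
Op 19: tick 4 -> clock=32. purged={c.com}
Op 20: tick 2 -> clock=34.
Op 21: tick 1 -> clock=35.
Op 22: insert c.com -> 10.0.0.5 (expiry=35+4=39). clock=35
Op 23: tick 4 -> clock=39. purged={c.com}
lookup b.com: not in cache (expired or never inserted)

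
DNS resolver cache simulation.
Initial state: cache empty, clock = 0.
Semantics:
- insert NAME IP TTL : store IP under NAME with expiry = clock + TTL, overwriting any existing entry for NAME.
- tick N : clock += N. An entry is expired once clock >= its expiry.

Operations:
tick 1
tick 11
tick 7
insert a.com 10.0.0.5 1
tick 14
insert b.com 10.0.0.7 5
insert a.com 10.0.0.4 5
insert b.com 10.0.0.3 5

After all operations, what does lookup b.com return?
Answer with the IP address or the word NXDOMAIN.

Answer: 10.0.0.3

Derivation:
Op 1: tick 1 -> clock=1.
Op 2: tick 11 -> clock=12.
Op 3: tick 7 -> clock=19.
Op 4: insert a.com -> 10.0.0.5 (expiry=19+1=20). clock=19
Op 5: tick 14 -> clock=33. purged={a.com}
Op 6: insert b.com -> 10.0.0.7 (expiry=33+5=38). clock=33
Op 7: insert a.com -> 10.0.0.4 (expiry=33+5=38). clock=33
Op 8: insert b.com -> 10.0.0.3 (expiry=33+5=38). clock=33
lookup b.com: present, ip=10.0.0.3 expiry=38 > clock=33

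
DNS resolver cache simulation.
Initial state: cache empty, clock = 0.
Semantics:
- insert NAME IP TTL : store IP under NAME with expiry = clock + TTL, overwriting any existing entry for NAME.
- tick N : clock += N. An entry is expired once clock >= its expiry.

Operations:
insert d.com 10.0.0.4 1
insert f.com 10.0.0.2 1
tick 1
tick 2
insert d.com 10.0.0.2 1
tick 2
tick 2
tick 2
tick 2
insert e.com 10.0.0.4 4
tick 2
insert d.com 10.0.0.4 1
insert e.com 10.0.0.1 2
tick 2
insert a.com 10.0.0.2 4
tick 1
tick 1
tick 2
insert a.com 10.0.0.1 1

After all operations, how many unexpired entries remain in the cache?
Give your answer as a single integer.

Answer: 1

Derivation:
Op 1: insert d.com -> 10.0.0.4 (expiry=0+1=1). clock=0
Op 2: insert f.com -> 10.0.0.2 (expiry=0+1=1). clock=0
Op 3: tick 1 -> clock=1. purged={d.com,f.com}
Op 4: tick 2 -> clock=3.
Op 5: insert d.com -> 10.0.0.2 (expiry=3+1=4). clock=3
Op 6: tick 2 -> clock=5. purged={d.com}
Op 7: tick 2 -> clock=7.
Op 8: tick 2 -> clock=9.
Op 9: tick 2 -> clock=11.
Op 10: insert e.com -> 10.0.0.4 (expiry=11+4=15). clock=11
Op 11: tick 2 -> clock=13.
Op 12: insert d.com -> 10.0.0.4 (expiry=13+1=14). clock=13
Op 13: insert e.com -> 10.0.0.1 (expiry=13+2=15). clock=13
Op 14: tick 2 -> clock=15. purged={d.com,e.com}
Op 15: insert a.com -> 10.0.0.2 (expiry=15+4=19). clock=15
Op 16: tick 1 -> clock=16.
Op 17: tick 1 -> clock=17.
Op 18: tick 2 -> clock=19. purged={a.com}
Op 19: insert a.com -> 10.0.0.1 (expiry=19+1=20). clock=19
Final cache (unexpired): {a.com} -> size=1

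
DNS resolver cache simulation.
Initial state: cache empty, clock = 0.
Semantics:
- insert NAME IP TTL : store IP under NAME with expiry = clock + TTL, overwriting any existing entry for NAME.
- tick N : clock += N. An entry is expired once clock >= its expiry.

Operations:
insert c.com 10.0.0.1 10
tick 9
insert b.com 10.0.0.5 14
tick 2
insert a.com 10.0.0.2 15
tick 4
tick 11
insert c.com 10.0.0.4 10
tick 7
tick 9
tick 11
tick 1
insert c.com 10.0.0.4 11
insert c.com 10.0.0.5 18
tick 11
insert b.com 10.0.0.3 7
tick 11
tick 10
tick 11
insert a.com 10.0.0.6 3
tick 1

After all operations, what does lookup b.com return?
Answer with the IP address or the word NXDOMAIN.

Op 1: insert c.com -> 10.0.0.1 (expiry=0+10=10). clock=0
Op 2: tick 9 -> clock=9.
Op 3: insert b.com -> 10.0.0.5 (expiry=9+14=23). clock=9
Op 4: tick 2 -> clock=11. purged={c.com}
Op 5: insert a.com -> 10.0.0.2 (expiry=11+15=26). clock=11
Op 6: tick 4 -> clock=15.
Op 7: tick 11 -> clock=26. purged={a.com,b.com}
Op 8: insert c.com -> 10.0.0.4 (expiry=26+10=36). clock=26
Op 9: tick 7 -> clock=33.
Op 10: tick 9 -> clock=42. purged={c.com}
Op 11: tick 11 -> clock=53.
Op 12: tick 1 -> clock=54.
Op 13: insert c.com -> 10.0.0.4 (expiry=54+11=65). clock=54
Op 14: insert c.com -> 10.0.0.5 (expiry=54+18=72). clock=54
Op 15: tick 11 -> clock=65.
Op 16: insert b.com -> 10.0.0.3 (expiry=65+7=72). clock=65
Op 17: tick 11 -> clock=76. purged={b.com,c.com}
Op 18: tick 10 -> clock=86.
Op 19: tick 11 -> clock=97.
Op 20: insert a.com -> 10.0.0.6 (expiry=97+3=100). clock=97
Op 21: tick 1 -> clock=98.
lookup b.com: not in cache (expired or never inserted)

Answer: NXDOMAIN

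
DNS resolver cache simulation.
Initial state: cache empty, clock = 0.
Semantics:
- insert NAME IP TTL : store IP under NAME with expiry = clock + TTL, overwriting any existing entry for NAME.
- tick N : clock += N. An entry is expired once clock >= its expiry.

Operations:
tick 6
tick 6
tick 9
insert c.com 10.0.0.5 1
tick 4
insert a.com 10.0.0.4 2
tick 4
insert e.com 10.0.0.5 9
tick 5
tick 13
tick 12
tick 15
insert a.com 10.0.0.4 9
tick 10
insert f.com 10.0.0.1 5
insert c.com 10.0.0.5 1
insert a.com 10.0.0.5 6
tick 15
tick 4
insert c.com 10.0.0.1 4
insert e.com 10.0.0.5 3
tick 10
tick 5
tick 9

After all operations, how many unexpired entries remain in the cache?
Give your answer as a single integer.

Op 1: tick 6 -> clock=6.
Op 2: tick 6 -> clock=12.
Op 3: tick 9 -> clock=21.
Op 4: insert c.com -> 10.0.0.5 (expiry=21+1=22). clock=21
Op 5: tick 4 -> clock=25. purged={c.com}
Op 6: insert a.com -> 10.0.0.4 (expiry=25+2=27). clock=25
Op 7: tick 4 -> clock=29. purged={a.com}
Op 8: insert e.com -> 10.0.0.5 (expiry=29+9=38). clock=29
Op 9: tick 5 -> clock=34.
Op 10: tick 13 -> clock=47. purged={e.com}
Op 11: tick 12 -> clock=59.
Op 12: tick 15 -> clock=74.
Op 13: insert a.com -> 10.0.0.4 (expiry=74+9=83). clock=74
Op 14: tick 10 -> clock=84. purged={a.com}
Op 15: insert f.com -> 10.0.0.1 (expiry=84+5=89). clock=84
Op 16: insert c.com -> 10.0.0.5 (expiry=84+1=85). clock=84
Op 17: insert a.com -> 10.0.0.5 (expiry=84+6=90). clock=84
Op 18: tick 15 -> clock=99. purged={a.com,c.com,f.com}
Op 19: tick 4 -> clock=103.
Op 20: insert c.com -> 10.0.0.1 (expiry=103+4=107). clock=103
Op 21: insert e.com -> 10.0.0.5 (expiry=103+3=106). clock=103
Op 22: tick 10 -> clock=113. purged={c.com,e.com}
Op 23: tick 5 -> clock=118.
Op 24: tick 9 -> clock=127.
Final cache (unexpired): {} -> size=0

Answer: 0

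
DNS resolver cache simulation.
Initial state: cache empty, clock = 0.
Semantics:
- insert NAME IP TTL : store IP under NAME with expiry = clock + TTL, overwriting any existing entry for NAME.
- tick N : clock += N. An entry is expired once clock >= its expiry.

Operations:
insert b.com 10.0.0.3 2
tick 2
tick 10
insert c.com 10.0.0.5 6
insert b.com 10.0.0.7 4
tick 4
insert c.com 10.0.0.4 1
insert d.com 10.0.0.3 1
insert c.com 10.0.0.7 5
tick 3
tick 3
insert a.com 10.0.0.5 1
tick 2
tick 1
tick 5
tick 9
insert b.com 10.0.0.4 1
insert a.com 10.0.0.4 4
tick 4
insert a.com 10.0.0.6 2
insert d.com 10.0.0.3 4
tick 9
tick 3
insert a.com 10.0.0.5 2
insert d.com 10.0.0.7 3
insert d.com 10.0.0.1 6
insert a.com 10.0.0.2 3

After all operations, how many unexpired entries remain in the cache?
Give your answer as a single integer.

Op 1: insert b.com -> 10.0.0.3 (expiry=0+2=2). clock=0
Op 2: tick 2 -> clock=2. purged={b.com}
Op 3: tick 10 -> clock=12.
Op 4: insert c.com -> 10.0.0.5 (expiry=12+6=18). clock=12
Op 5: insert b.com -> 10.0.0.7 (expiry=12+4=16). clock=12
Op 6: tick 4 -> clock=16. purged={b.com}
Op 7: insert c.com -> 10.0.0.4 (expiry=16+1=17). clock=16
Op 8: insert d.com -> 10.0.0.3 (expiry=16+1=17). clock=16
Op 9: insert c.com -> 10.0.0.7 (expiry=16+5=21). clock=16
Op 10: tick 3 -> clock=19. purged={d.com}
Op 11: tick 3 -> clock=22. purged={c.com}
Op 12: insert a.com -> 10.0.0.5 (expiry=22+1=23). clock=22
Op 13: tick 2 -> clock=24. purged={a.com}
Op 14: tick 1 -> clock=25.
Op 15: tick 5 -> clock=30.
Op 16: tick 9 -> clock=39.
Op 17: insert b.com -> 10.0.0.4 (expiry=39+1=40). clock=39
Op 18: insert a.com -> 10.0.0.4 (expiry=39+4=43). clock=39
Op 19: tick 4 -> clock=43. purged={a.com,b.com}
Op 20: insert a.com -> 10.0.0.6 (expiry=43+2=45). clock=43
Op 21: insert d.com -> 10.0.0.3 (expiry=43+4=47). clock=43
Op 22: tick 9 -> clock=52. purged={a.com,d.com}
Op 23: tick 3 -> clock=55.
Op 24: insert a.com -> 10.0.0.5 (expiry=55+2=57). clock=55
Op 25: insert d.com -> 10.0.0.7 (expiry=55+3=58). clock=55
Op 26: insert d.com -> 10.0.0.1 (expiry=55+6=61). clock=55
Op 27: insert a.com -> 10.0.0.2 (expiry=55+3=58). clock=55
Final cache (unexpired): {a.com,d.com} -> size=2

Answer: 2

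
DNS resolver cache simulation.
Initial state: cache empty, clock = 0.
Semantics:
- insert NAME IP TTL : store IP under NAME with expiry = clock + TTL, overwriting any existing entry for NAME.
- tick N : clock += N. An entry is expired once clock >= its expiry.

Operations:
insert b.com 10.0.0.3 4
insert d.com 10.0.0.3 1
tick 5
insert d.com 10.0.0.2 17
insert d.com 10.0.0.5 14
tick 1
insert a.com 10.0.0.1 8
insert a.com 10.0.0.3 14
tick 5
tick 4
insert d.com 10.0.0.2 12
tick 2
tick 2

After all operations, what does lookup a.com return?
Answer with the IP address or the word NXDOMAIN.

Answer: 10.0.0.3

Derivation:
Op 1: insert b.com -> 10.0.0.3 (expiry=0+4=4). clock=0
Op 2: insert d.com -> 10.0.0.3 (expiry=0+1=1). clock=0
Op 3: tick 5 -> clock=5. purged={b.com,d.com}
Op 4: insert d.com -> 10.0.0.2 (expiry=5+17=22). clock=5
Op 5: insert d.com -> 10.0.0.5 (expiry=5+14=19). clock=5
Op 6: tick 1 -> clock=6.
Op 7: insert a.com -> 10.0.0.1 (expiry=6+8=14). clock=6
Op 8: insert a.com -> 10.0.0.3 (expiry=6+14=20). clock=6
Op 9: tick 5 -> clock=11.
Op 10: tick 4 -> clock=15.
Op 11: insert d.com -> 10.0.0.2 (expiry=15+12=27). clock=15
Op 12: tick 2 -> clock=17.
Op 13: tick 2 -> clock=19.
lookup a.com: present, ip=10.0.0.3 expiry=20 > clock=19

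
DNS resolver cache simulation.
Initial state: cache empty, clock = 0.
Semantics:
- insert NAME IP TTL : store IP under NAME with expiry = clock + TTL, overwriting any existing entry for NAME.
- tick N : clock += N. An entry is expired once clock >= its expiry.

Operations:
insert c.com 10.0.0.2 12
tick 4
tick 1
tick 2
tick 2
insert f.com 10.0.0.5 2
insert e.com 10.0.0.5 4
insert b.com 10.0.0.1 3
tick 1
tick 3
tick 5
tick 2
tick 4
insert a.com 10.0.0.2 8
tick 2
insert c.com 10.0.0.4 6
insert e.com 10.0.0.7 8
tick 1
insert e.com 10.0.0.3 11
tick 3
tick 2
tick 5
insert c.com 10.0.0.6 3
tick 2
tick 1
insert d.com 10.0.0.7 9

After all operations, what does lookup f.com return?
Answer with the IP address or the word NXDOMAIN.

Answer: NXDOMAIN

Derivation:
Op 1: insert c.com -> 10.0.0.2 (expiry=0+12=12). clock=0
Op 2: tick 4 -> clock=4.
Op 3: tick 1 -> clock=5.
Op 4: tick 2 -> clock=7.
Op 5: tick 2 -> clock=9.
Op 6: insert f.com -> 10.0.0.5 (expiry=9+2=11). clock=9
Op 7: insert e.com -> 10.0.0.5 (expiry=9+4=13). clock=9
Op 8: insert b.com -> 10.0.0.1 (expiry=9+3=12). clock=9
Op 9: tick 1 -> clock=10.
Op 10: tick 3 -> clock=13. purged={b.com,c.com,e.com,f.com}
Op 11: tick 5 -> clock=18.
Op 12: tick 2 -> clock=20.
Op 13: tick 4 -> clock=24.
Op 14: insert a.com -> 10.0.0.2 (expiry=24+8=32). clock=24
Op 15: tick 2 -> clock=26.
Op 16: insert c.com -> 10.0.0.4 (expiry=26+6=32). clock=26
Op 17: insert e.com -> 10.0.0.7 (expiry=26+8=34). clock=26
Op 18: tick 1 -> clock=27.
Op 19: insert e.com -> 10.0.0.3 (expiry=27+11=38). clock=27
Op 20: tick 3 -> clock=30.
Op 21: tick 2 -> clock=32. purged={a.com,c.com}
Op 22: tick 5 -> clock=37.
Op 23: insert c.com -> 10.0.0.6 (expiry=37+3=40). clock=37
Op 24: tick 2 -> clock=39. purged={e.com}
Op 25: tick 1 -> clock=40. purged={c.com}
Op 26: insert d.com -> 10.0.0.7 (expiry=40+9=49). clock=40
lookup f.com: not in cache (expired or never inserted)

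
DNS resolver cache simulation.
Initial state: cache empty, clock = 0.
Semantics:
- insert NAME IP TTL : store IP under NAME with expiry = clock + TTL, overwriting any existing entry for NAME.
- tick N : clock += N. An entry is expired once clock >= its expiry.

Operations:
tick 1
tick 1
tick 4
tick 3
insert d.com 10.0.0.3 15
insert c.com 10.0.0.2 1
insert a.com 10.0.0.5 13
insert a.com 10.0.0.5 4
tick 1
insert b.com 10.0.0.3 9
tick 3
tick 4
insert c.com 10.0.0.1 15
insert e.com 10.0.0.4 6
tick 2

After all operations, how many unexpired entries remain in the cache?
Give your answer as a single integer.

Answer: 3

Derivation:
Op 1: tick 1 -> clock=1.
Op 2: tick 1 -> clock=2.
Op 3: tick 4 -> clock=6.
Op 4: tick 3 -> clock=9.
Op 5: insert d.com -> 10.0.0.3 (expiry=9+15=24). clock=9
Op 6: insert c.com -> 10.0.0.2 (expiry=9+1=10). clock=9
Op 7: insert a.com -> 10.0.0.5 (expiry=9+13=22). clock=9
Op 8: insert a.com -> 10.0.0.5 (expiry=9+4=13). clock=9
Op 9: tick 1 -> clock=10. purged={c.com}
Op 10: insert b.com -> 10.0.0.3 (expiry=10+9=19). clock=10
Op 11: tick 3 -> clock=13. purged={a.com}
Op 12: tick 4 -> clock=17.
Op 13: insert c.com -> 10.0.0.1 (expiry=17+15=32). clock=17
Op 14: insert e.com -> 10.0.0.4 (expiry=17+6=23). clock=17
Op 15: tick 2 -> clock=19. purged={b.com}
Final cache (unexpired): {c.com,d.com,e.com} -> size=3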